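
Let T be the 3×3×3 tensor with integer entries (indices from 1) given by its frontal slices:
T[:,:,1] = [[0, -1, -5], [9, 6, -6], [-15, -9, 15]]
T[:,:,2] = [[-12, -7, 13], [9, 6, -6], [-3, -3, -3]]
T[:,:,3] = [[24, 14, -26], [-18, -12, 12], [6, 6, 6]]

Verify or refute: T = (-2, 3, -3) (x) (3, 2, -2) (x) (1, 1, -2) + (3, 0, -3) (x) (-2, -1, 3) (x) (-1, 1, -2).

Reconstruct entrywise from the claimed factors. For example, T[2,1,2] = 9 and Σₗ aₗ[2]bₗ[1]cₗ[2] = (3)·(3)·(1) + (0)·(-2)·(1) = 9; checking all 27 entries, every one matches. The claim holds.

Yes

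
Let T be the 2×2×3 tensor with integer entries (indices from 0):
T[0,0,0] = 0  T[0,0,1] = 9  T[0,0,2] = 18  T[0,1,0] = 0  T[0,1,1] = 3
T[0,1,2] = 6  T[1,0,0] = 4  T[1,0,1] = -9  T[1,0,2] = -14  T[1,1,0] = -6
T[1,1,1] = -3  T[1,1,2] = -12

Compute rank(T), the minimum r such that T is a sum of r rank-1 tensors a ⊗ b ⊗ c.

2

Lower bound: the mode-1 unfolding of T (rows indexed by i, columns by (j,k) = (0,0), (0,1), (0,2), (1,0), (1,1), (1,2)) is [[0, 9, 18, 0, 3, 6], [4, -9, -14, -6, -3, -12]].
There the 2×2 minor on rows i ∈ {0, 1}, columns (j,k) ∈ {(0,0), (0,1)} is det [[0, 9], [4, -9]] = -36 ≠ 0, so this unfolding has rank ≥ 2; CP rank is at least every unfolding rank, so rank(T) ≥ 2. (Flattening ranks never certify an upper bound on CP rank; for that we must actually write T with 2 rank-1 terms.)
Upper bound — finding two terms. Write S_k = T[:,:,k] for the frontal slices: S₀ = [[0, 0], [4, -6]], S₁ = [[9, 3], [-9, -3]], S₂ = [[18, 6], [-14, -12]].
If T = a₁ ⊗ b₁ ⊗ c₁ + a₂ ⊗ b₂ ⊗ c₂ then each S_k = c₁[k]·a₁b₁ᵀ + c₂[k]·a₂b₂ᵀ. S₀ and S₁ are linearly independent, so a₁b₁ᵀ and a₂b₂ᵀ must span the same plane of matrices: they are the rank-1 matrices of the form x·S₀ + y·S₁.
det(x·S₀ + y·S₁) is −66·xy = (-66)·(y)(x), vanishing at (x:y) = (1:0) and (0:1).
M₁ = S₀ = [[0, 0], [4, -6]] = 2·[0, 1][2, -3]ᵀ and M₂ = S₁ = [[9, 3], [-9, -3]] = 3·[1, -1][3, 1]ᵀ, so take a₁ = [0, 1], b₁ = [2, -3], a₂ = [1, -1], b₂ = [3, 1].
Each slice is an integer combination of E₁ = a₁b₁ᵀ and E₂ = a₂b₂ᵀ: S₀ = 2·E₁, S₁ = 3·E₂, S₂ = 2·E₁ + 6·E₂; reading off coefficients, c₁ = [2, 0, 2] and c₂ = [0, 3, 6].
Hence T = [0, 1] ⊗ [2, -3] ⊗ [2, 0, 2] + [1, -1] ⊗ [3, 1] ⊗ [0, 3, 6], so rank(T) ≤ 2.
These bounds meet, so rank(T) = 2.
Check entry T[0,1,1] = 3: (0)·(-3)·(0) + (1)·(1)·(3) = 3.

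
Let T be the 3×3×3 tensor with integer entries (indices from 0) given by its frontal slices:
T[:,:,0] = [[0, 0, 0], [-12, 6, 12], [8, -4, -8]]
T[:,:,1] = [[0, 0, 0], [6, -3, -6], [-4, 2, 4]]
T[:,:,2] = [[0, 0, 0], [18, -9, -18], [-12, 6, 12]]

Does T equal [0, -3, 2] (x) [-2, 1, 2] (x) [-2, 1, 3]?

Reconstruct entrywise from the claimed factors. For example, T[1,2,0] = 12 and Σₗ aₗ[1]bₗ[2]cₗ[0] = (-3)·(2)·(-2) = 12; checking all 27 entries, every one matches. The claim holds.

Yes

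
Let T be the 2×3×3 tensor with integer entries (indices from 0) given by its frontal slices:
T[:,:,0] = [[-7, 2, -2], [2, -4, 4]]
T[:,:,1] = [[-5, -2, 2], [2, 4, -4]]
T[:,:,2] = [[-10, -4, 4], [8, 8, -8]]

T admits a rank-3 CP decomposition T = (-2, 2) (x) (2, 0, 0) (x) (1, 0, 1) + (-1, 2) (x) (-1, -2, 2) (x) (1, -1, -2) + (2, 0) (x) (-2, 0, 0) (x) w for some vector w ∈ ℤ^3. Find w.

Subtract the known terms from T to get the rank-1 residual R = (2, 0) (x) (-2, 0, 0) (x) w, so R[i,j,k] = a[i]·b[j]·w[k]. Pick indices with nonzero a[0]·b[0] = (2)·(-2) = -4. Only the fibre through (0,0,·) is needed: R[0,0,:] = T[0,0,:] − Σₗ aₗ[0]bₗ[0]cₗ = [-7, -5, -10] − (-2)·(2)·(1, 0, 1) − (-1)·(-1)·(1, -1, -2) = [-4, -4, -4]. Then w[k] = R[0,0,k] / -4 for each k, giving w = [-4, -4, -4] / -4 = (1, 1, 1).

w = (1, 1, 1)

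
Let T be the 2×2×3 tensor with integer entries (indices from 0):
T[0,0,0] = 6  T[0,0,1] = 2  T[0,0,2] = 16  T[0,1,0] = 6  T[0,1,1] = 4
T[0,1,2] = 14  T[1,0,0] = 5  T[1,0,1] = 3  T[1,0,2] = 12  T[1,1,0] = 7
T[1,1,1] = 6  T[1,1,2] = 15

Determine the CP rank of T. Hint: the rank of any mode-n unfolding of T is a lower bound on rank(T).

Lower bound: in the mode-1 unfolding of T (rows indexed by i, columns by (j,k)) the 2×2 minor on rows i ∈ {0, 1}, columns (j,k) ∈ {(0,0), (0,1)} is det [[6, 2], [5, 3]] = 8 ≠ 0, so that unfolding has rank ≥ 2 and hence rank(T) ≥ 2 (CP rank is at least every unfolding rank, though it can be larger).
Upper bound: with S_k = T[:,:,k], the two rank-1 terms a₁b₁ᵀ, a₂b₂ᵀ are the rank-1 members of the pencil x·S₀ + y·S₁.
det(x·S₀ + y·S₁) is 12·x² + 12·xy = 12·(x + y)(x), vanishing at (x:y) = (1:-1) and (0:1).
M₁ = S₀ − S₁ = [[4, 2], [2, 1]] = [2, 1][2, 1]ᵀ and M₂ = S₁ = [[2, 4], [3, 6]] = [2, 3][1, 2]ᵀ, so take a₁ = [2, 1], b₁ = [2, 1], a₂ = [2, 3], b₂ = [1, 2].
Each slice is an integer combination of E₁ = a₁b₁ᵀ and E₂ = a₂b₂ᵀ: S₀ = E₁ + E₂, S₁ = E₂, S₂ = 3·E₁ + 2·E₂; reading off coefficients, c₁ = [1, 0, 3] and c₂ = [1, 1, 2].
Hence T = [2, 1] ⊗ [2, 1] ⊗ [1, 0, 3] + [2, 3] ⊗ [1, 2] ⊗ [1, 1, 2], so rank(T) ≤ 2.
These bounds meet, so rank(T) = 2.

2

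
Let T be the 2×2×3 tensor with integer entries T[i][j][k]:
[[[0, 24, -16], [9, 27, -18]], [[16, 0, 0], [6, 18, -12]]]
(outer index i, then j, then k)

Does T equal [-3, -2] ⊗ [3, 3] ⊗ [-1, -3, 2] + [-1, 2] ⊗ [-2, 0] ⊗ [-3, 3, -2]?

Reconstruct entry (0,0,0) from the claimed factors: Σₗ aₗ[0]bₗ[0]cₗ[0] = (-3)·(3)·(-1) + (-1)·(-2)·(-3) = 3, but T[0,0,0] = 0. The claim is false.

No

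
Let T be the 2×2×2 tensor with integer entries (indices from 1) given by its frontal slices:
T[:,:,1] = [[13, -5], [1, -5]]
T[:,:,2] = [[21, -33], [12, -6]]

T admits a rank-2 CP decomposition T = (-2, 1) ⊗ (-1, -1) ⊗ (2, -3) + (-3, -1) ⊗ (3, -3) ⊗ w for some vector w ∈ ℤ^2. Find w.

Subtract the known terms from T to get the rank-1 residual R = (-3, -1) ⊗ (3, -3) ⊗ w, so R[i,j,k] = a[i]·b[j]·w[k]. Pick indices with nonzero a[1]·b[1] = (-3)·(3) = -9. Only the fibre through (1,1,·) is needed: R[1,1,:] = T[1,1,:] − Σₗ aₗ[1]bₗ[1]cₗ = [13, 21] − (-2)·(-1)·(2, -3) = [9, 27]. Then w[k] = R[1,1,k] / -9 for each k, giving w = [9, 27] / -9 = (-1, -3).

w = (-1, -3)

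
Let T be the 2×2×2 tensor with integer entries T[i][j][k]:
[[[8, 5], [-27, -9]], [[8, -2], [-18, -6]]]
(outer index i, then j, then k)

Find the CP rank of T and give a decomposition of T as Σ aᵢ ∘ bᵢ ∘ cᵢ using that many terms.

rank(T) = 2

Lower bound: the mode-2 unfolding of T (rows indexed by j, columns by (i,k) = (0,0), (0,1), (1,0), (1,1)) is [[8, 5, 8, -2], [-27, -9, -18, -6]].
There the 2×2 minor on rows j ∈ {0, 1}, columns (i,k) ∈ {(0,0), (0,1)} is det [[8, 5], [-27, -9]] = 63 ≠ 0, so this unfolding has rank ≥ 2; CP rank is at least every unfolding rank, so rank(T) ≥ 2. (Unfolding ranks only ever bound the CP rank from below — rank(T) can be strictly larger than all of them — so the matching upper bound has to come from an explicit 2-term decomposition.)
Upper bound — finding two terms. Write S_k = T[:,:,k] for the frontal slices: S₀ = [[8, -27], [8, -18]], S₁ = [[5, -9], [-2, -6]].
If T = a₁ ∘ b₁ ∘ c₁ + a₂ ∘ b₂ ∘ c₂ then each S_k = c₁[k]·a₁b₁ᵀ + c₂[k]·a₂b₂ᵀ. S₀ and S₁ are linearly independent, so a₁b₁ᵀ and a₂b₂ᵀ must span the same plane of matrices: they are the rank-1 matrices of the form x·S₀ + y·S₁.
det(x·S₀ + y·S₁) is 72·x² − 120·xy − 48·y² = 24·(x − 2·y)(3·x + y), vanishing at (x:y) = (2:1) and (1:-3).
M₁ = 2·S₀ + S₁ = [[21, -63], [14, -42]] = 7·[3, 2][1, -3]ᵀ and M₂ = S₀ − 3·S₁ = [[-7, 0], [14, 0]] = (-7)·[1, -2][1, 0]ᵀ, so take a₁ = [3, 2], b₁ = [1, -3], a₂ = [1, -2], b₂ = [1, 0].
Each slice is an integer combination of E₁ = a₁b₁ᵀ and E₂ = a₂b₂ᵀ: S₀ = 3·E₁ − E₂, S₁ = E₁ + 2·E₂; reading off coefficients, c₁ = [3, 1] and c₂ = [-1, 2].
Hence T = [3, 2] ∘ [1, -3] ∘ [3, 1] + [1, -2] ∘ [1, 0] ∘ [-1, 2], so rank(T) ≤ 2.
These bounds meet, so rank(T) = 2.
Check entry T[0,1,1] = -9: (3)·(-3)·(1) + (1)·(0)·(2) = -9.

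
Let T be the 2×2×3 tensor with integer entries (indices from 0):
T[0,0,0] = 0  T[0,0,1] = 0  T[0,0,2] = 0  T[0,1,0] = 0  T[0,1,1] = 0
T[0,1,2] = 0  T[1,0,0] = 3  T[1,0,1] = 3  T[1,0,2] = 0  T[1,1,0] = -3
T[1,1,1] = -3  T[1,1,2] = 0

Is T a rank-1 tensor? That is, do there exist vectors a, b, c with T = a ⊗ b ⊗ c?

If T = a ⊗ b ⊗ c then every fibre of T is a multiple of the corresponding factor, so read the factors off the fibres through the nonzero entry T[1,0,0] = 3.
The mode-1 fibre T[:,0,0] = [0, 3] gives a = (0, 1) (primitive direction); the mode-2 fibre T[1,:,0] = [3, -3] gives b = (1, -1); then c[k] = T[1,0,k] / (a[1]·b[0]) = [3, 3, 0] / 1 = (3, 3, 0).
Expanding (0, 1) ⊗ (1, -1) ⊗ (3, 3, 0) reproduces all 12 entries of T, so T = (0, 1) ⊗ (1, -1) ⊗ (3, 3, 0) and rank(T) ≤ 1.
Equivalently every frontal slice T[:,:,k] is c[k] times the rank-1 matrix (0, 1) ⊗ (1, -1). So T has rank 1 (it is nonzero).

Yes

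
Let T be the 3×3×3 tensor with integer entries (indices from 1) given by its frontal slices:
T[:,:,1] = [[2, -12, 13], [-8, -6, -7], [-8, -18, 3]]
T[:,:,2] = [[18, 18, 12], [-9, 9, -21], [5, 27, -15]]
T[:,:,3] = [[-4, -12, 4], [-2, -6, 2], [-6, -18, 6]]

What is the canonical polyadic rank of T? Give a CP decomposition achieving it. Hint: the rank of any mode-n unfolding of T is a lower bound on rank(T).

Lower bound: the mode-3 unfolding of T (rows indexed by k, columns by (i,j) = (1,1), (1,2), (1,3), (2,1), (2,2), (2,3), (3,1), (3,2), (3,3)) is [[2, -12, 13, -8, -6, -7, -8, -18, 3], [18, 18, 12, -9, 9, -21, 5, 27, -15], [-4, -12, 4, -2, -6, 2, -6, -18, 6]].
There the 2×2 minor on rows k ∈ {1, 2}, columns (i,j) ∈ {(1,1), (1,2)} is det [[2, -12], [18, 18]] = 252 ≠ 0, so this unfolding has rank ≥ 2; CP rank is at least every unfolding rank, so rank(T) ≥ 2. (This is only a lower bound: in general the CP rank may exceed every unfolding rank, so we still need to exhibit 2 rank-1 terms summing to T.)
Upper bound — finding two terms. Write S_k = T[:,:,k] for the frontal slices: S₁ = [[2, -12, 13], [-8, -6, -7], [-8, -18, 3]], S₂ = [[18, 18, 12], [-9, 9, -21], [5, 27, -15]], S₃ = [[-4, -12, 4], [-2, -6, 2], [-6, -18, 6]].
If T = a₁ ⊗ b₁ ⊗ c₁ + a₂ ⊗ b₂ ⊗ c₂ then each S_k = c₁[k]·a₁b₁ᵀ + c₂[k]·a₂b₂ᵀ. S₁ and S₂ are linearly independent, so a₁b₁ᵀ and a₂b₂ᵀ must span the same plane of matrices: they are the rank-1 matrices of the form x·S₁ + y·S₂.
The 2×2 minor of x·S₁ + y·S₂ on rows {1,2}, columns {1,2} is −108·x² − 54·xy + 324·y² = (-54)·(2·x − 3·y)(x + 2·y), vanishing at (x:y) = (3:2) and (2:-1).
M₁ = 3·S₁ + 2·S₂ = [[42, 0, 63], [-42, 0, -63], [-14, 0, -21]] = 7·[3, -3, -1][2, 0, 3]ᵀ and M₂ = 2·S₁ − S₂ = [[-14, -42, 14], [-7, -21, 7], [-21, -63, 21]] = (-7)·[2, 1, 3][1, 3, -1]ᵀ, so take a₁ = [3, -3, -1], b₁ = [2, 0, 3], a₂ = [2, 1, 3], b₂ = [1, 3, -1].
Each slice is an integer combination of E₁ = a₁b₁ᵀ and E₂ = a₂b₂ᵀ: S₁ = E₁ − 2·E₂, S₂ = 2·E₁ + 3·E₂, S₃ = −2·E₂; reading off coefficients, c₁ = [1, 2, 0] and c₂ = [-2, 3, -2].
Hence T = [3, -3, -1] ⊗ [2, 0, 3] ⊗ [1, 2, 0] + [2, 1, 3] ⊗ [1, 3, -1] ⊗ [-2, 3, -2], so rank(T) ≤ 2.
These bounds meet, so rank(T) = 2.

rank(T) = 2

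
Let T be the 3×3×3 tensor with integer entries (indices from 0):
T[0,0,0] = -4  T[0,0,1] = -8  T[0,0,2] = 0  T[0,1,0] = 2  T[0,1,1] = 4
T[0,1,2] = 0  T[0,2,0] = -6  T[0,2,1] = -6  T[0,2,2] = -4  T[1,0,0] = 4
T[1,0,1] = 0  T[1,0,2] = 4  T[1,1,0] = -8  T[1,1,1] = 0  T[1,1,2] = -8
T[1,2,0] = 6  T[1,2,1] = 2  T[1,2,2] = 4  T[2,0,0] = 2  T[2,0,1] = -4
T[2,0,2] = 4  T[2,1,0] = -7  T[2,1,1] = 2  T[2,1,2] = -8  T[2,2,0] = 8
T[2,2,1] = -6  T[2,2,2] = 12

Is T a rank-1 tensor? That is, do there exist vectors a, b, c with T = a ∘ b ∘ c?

No

The mode-3 unfolding of T (rows indexed by k, columns by (i,j) = (0,0), (0,1), (0,2), (1,0), (1,1), (1,2), (2,0), (2,1), (2,2)) is [[-4, 2, -6, 4, -8, 6, 2, -7, 8], [-8, 4, -6, 0, 0, 2, -4, 2, -6], [0, 0, -4, 4, -8, 4, 4, -8, 12]].
There the 3×3 minor on rows k ∈ {0, 1, 2}, columns (i,j) ∈ {(0,0), (0,2), (1,0)} is det [[-4, -6, 4], [-8, -6, 0], [0, -4, 4]] = 32 ≠ 0, so this unfolding has rank ≥ 3; CP rank is at least every unfolding rank, so rank(T) ≥ 3.
In particular rank(T) ≥ 3 > 1, so T is not rank-1.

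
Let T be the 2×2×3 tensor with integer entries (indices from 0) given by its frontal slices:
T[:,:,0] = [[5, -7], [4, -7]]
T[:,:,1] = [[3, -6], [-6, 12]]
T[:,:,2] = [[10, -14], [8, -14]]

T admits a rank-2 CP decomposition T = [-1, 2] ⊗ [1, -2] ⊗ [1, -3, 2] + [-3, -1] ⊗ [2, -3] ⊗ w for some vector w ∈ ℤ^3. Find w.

w = [-1, 0, -2]

Subtract the known terms from T to get the rank-1 residual R = [-3, -1] ⊗ [2, -3] ⊗ w, so R[i,j,k] = a[i]·b[j]·w[k]. Pick indices with nonzero a[0]·b[0] = (-3)·(2) = -6. Only the fibre through (0,0,·) is needed: R[0,0,:] = T[0,0,:] − Σₗ aₗ[0]bₗ[0]cₗ = [5, 3, 10] − (-1)·(1)·[1, -3, 2] = [6, 0, 12]. Then w[k] = R[0,0,k] / -6 for each k, giving w = [6, 0, 12] / -6 = [-1, 0, -2].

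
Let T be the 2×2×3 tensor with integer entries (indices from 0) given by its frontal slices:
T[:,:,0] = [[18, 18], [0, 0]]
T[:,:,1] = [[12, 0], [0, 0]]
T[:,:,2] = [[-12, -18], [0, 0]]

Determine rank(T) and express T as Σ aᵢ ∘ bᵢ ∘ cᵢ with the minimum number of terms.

Lower bound: in the mode-3 unfolding of T (rows indexed by k, columns by (i,j)) the 2×2 minor on rows k ∈ {0, 1}, columns (i,j) ∈ {(0,0), (0,1)} is det [[18, 18], [12, 0]] = -216 ≠ 0, so that unfolding has rank ≥ 2 and hence rank(T) ≥ 2 (CP rank is at least every unfolding rank, though it can be larger).
Upper bound: T[i,:,:] = a[i]·M for every slice, with a = [1, 0] and M = [[18, 12, -12], [18, 0, -18]] (rows j, columns k).
Splitting M by its rows (j = 0, 1), M = [1, 0][18, 12, -12]ᵀ + [0, 1][18, 0, -18]ᵀ.
Hence T = [1, 0] ∘ [1, 0] ∘ [18, 12, -12] + [1, 0] ∘ [0, 1] ∘ [18, 0, -18], so rank(T) ≤ 2.
These bounds meet, so rank(T) = 2.

rank(T) = 2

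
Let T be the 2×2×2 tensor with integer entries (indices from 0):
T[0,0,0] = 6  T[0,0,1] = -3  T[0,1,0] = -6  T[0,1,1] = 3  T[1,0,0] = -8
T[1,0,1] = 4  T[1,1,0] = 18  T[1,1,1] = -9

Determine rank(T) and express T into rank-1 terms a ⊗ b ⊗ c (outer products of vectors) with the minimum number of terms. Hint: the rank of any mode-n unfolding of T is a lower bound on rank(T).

Lower bound: in the mode-1 unfolding of T (rows indexed by i, columns by (j,k)) the 2×2 minor on rows i ∈ {0, 1}, columns (j,k) ∈ {(0,0), (1,0)} is det [[6, -6], [-8, 18]] = 60 ≠ 0, so that unfolding has rank ≥ 2 and hence rank(T) ≥ 2 (CP rank is at least every unfolding rank, though it can be larger).
Upper bound: T[:,:,k] = c[k]·M for every slice, with c = [2, -1] and M = [[3, -3], [-4, 9]] (rows i, columns j).
Splitting M by its rows (i = 0, 1), M = [1, 0][3, -3]ᵀ + [0, 1][-4, 9]ᵀ.
Hence T = [1, 0] ⊗ [3, -3] ⊗ [2, -1] + [0, 1] ⊗ [-4, 9] ⊗ [2, -1], so rank(T) ≤ 2.
These bounds meet, so rank(T) = 2.

rank(T) = 2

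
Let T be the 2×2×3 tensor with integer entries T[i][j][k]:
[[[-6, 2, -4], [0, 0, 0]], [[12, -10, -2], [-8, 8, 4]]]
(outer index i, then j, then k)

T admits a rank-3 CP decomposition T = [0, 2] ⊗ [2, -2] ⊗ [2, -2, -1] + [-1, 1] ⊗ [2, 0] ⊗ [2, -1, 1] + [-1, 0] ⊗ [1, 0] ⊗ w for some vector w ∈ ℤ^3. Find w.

Subtract the known terms from T to get the rank-1 residual R = [-1, 0] ⊗ [1, 0] ⊗ w, so R[i,j,k] = a[i]·b[j]·w[k]. Pick indices with nonzero a[0]·b[0] = (-1)·(1) = -1. Only the fibre through (0,0,·) is needed: R[0,0,:] = T[0,0,:] − Σₗ aₗ[0]bₗ[0]cₗ = [-6, 2, -4] − (0)·(2)·[2, -2, -1] − (-1)·(2)·[2, -1, 1] = [-2, 0, -2]. Then w[k] = R[0,0,k] / -1 for each k, giving w = [-2, 0, -2] / -1 = [2, 0, 2].

w = [2, 0, 2]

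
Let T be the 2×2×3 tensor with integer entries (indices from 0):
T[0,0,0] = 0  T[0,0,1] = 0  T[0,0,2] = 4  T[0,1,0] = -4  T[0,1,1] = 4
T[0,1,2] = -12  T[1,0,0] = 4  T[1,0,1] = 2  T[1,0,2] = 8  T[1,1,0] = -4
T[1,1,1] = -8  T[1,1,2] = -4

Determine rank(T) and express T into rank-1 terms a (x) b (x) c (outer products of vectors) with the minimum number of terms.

Lower bound: in the mode-3 unfolding of T (rows indexed by k, columns by (i,j)) the 3×3 minor on rows k ∈ {0, 1, 2}, columns (i,j) ∈ {(0,0), (0,1), (1,0)} is det [[0, -4, 4], [0, 4, 2], [4, -12, 8]] = -96 ≠ 0, so that unfolding has rank ≥ 3 and hence rank(T) ≥ 3 (CP rank is at least every unfolding rank, though it can be larger).
Upper bound: T is a sum of 3 rank-1 terms, T = [0, 1] (x) [1, -2] (x) [4, 2, 4] + [1, -1] (x) [0, 1] (x) [-4, 4, -8] + [1, 1] (x) [1, -1] (x) [0, 0, 4] (written with every a and b primitive with positive leading entry and the scale carried by c; CP decompositions are not unique, and this one is verified by expanding entrywise), so rank(T) ≤ 3.
These bounds meet, so rank(T) = 3.

rank(T) = 3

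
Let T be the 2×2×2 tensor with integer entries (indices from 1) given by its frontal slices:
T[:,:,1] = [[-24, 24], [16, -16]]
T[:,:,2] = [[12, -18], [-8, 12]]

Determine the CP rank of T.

Lower bound: the mode-3 unfolding of T (rows indexed by k, columns by (i,j) = (1,1), (1,2), (2,1), (2,2)) is [[-24, 24, 16, -16], [12, -18, -8, 12]].
There the 2×2 minor on rows k ∈ {1, 2}, columns (i,j) ∈ {(1,1), (1,2)} is det [[-24, 24], [12, -18]] = 144 ≠ 0, so this unfolding has rank ≥ 2; CP rank is at least every unfolding rank, so rank(T) ≥ 2. (Unfolding ranks only ever bound the CP rank from below — rank(T) can be strictly larger than all of them — so the matching upper bound has to come from an explicit 2-term decomposition.)
Upper bound — finding two terms. Every mode-1 slice of T is a multiple of one matrix: T[i,:,:] = a[i]·M with a = [3, -2] and M = [[-8, 4], [8, -6]] (rows indexed by j, columns by k). So it suffices to write M as a sum of two rank-1 matrices.
Splitting M by its rows (j = 1, 2), M = [1, 0][-8, 4]ᵀ + [0, 1][8, -6]ᵀ.
Hence T = [3, -2] ∘ [1, 0] ∘ [-8, 4] + [3, -2] ∘ [0, 1] ∘ [8, -6], so rank(T) ≤ 2.
These bounds meet, so rank(T) = 2.

2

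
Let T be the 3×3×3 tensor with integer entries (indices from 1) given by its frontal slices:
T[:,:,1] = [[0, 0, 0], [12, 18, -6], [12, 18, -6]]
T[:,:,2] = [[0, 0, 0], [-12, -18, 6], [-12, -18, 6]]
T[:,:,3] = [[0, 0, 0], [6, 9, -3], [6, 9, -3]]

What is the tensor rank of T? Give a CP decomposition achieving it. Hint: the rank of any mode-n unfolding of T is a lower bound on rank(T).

rank(T) = 1

Lower bound: T ≠ 0 (e.g. T[2,1,1] = 12), so rank(T) ≥ 1.
Upper bound: the mode-1 fibre T[:,1,1] = [0, 12, 12] gives a = [0, 1, 1] (primitive direction); the mode-2 fibre T[2,:,1] = [12, 18, -6] gives b = [2, 3, -1]; then c[k] = T[2,1,k] / (a[2]·b[1]) = [12, -12, 6] / 2 = [6, -6, 3].
Expanding [0, 1, 1] ⊗ [2, 3, -1] ⊗ [6, -6, 3] reproduces all 27 entries of T, so T = [0, 1, 1] ⊗ [2, 3, -1] ⊗ [6, -6, 3] and rank(T) ≤ 1.
These bounds meet, so rank(T) = 1.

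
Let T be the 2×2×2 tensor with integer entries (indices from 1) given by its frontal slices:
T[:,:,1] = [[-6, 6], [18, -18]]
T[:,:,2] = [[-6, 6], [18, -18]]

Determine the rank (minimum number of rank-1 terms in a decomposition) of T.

Lower bound: T ≠ 0 (e.g. T[1,1,1] = -6), so rank(T) ≥ 1.
Upper bound: the mode-1 fibre T[:,1,1] = [-6, 18] gives a = [1, -3] (primitive direction); the mode-2 fibre T[1,:,1] = [-6, 6] gives b = [1, -1]; then c[k] = T[1,1,k] / (a[1]·b[1]) = [-6, -6] / 1 = [-6, -6].
Expanding [1, -3] ∘ [1, -1] ∘ [-6, -6] reproduces all 8 entries of T, so T = [1, -3] ∘ [1, -1] ∘ [-6, -6] and rank(T) ≤ 1.
These bounds meet, so rank(T) = 1.

1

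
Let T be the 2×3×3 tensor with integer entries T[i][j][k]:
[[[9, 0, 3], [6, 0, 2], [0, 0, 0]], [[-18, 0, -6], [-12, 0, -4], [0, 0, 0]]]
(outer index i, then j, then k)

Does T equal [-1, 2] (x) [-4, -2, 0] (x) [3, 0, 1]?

No

Reconstruct entry (0,0,0) from the claimed factors: Σₗ aₗ[0]bₗ[0]cₗ[0] = (-1)·(-4)·(3) = 12, but T[0,0,0] = 9. The claim is false.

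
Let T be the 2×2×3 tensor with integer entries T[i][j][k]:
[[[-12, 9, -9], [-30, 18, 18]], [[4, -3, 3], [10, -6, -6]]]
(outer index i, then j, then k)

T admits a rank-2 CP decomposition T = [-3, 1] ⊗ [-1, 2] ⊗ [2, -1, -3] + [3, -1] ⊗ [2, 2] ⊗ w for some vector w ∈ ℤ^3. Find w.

Subtract the known terms from T to get the rank-1 residual R = [3, -1] ⊗ [2, 2] ⊗ w, so R[i,j,k] = a[i]·b[j]·w[k]. Pick indices with nonzero a[0]·b[0] = (3)·(2) = 6. Only the fibre through (0,0,·) is needed: R[0,0,:] = T[0,0,:] − Σₗ aₗ[0]bₗ[0]cₗ = [-12, 9, -9] − (-3)·(-1)·[2, -1, -3] = [-18, 12, 0]. Then w[k] = R[0,0,k] / 6 for each k, giving w = [-18, 12, 0] / 6 = [-3, 2, 0].

w = [-3, 2, 0]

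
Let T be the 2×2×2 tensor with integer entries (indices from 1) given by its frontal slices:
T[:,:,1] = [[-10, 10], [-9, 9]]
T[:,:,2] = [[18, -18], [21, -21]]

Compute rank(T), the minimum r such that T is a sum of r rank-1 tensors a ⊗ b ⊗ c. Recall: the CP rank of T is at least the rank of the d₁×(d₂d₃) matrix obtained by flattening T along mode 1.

2

Lower bound: in the mode-1 unfolding of T (rows indexed by i, columns by (j,k)) the 2×2 minor on rows i ∈ {1, 2}, columns (j,k) ∈ {(1,1), (1,2)} is det [[-10, 18], [-9, 21]] = -48 ≠ 0, so that unfolding has rank ≥ 2 and hence rank(T) ≥ 2 (CP rank is at least every unfolding rank, though it can be larger).
Upper bound: T[:,j,:] = b[j]·M for every slice, with b = [1, -1] and M = [[-10, 18], [-9, 21]] (rows i, columns k).
Splitting M by its rows (i = 1, 2), M = [1, 0][-10, 18]ᵀ + [0, 1][-9, 21]ᵀ.
Hence T = [1, 0] ⊗ [1, -1] ⊗ [-10, 18] + [0, 1] ⊗ [1, -1] ⊗ [-9, 21], so rank(T) ≤ 2.
These bounds meet, so rank(T) = 2.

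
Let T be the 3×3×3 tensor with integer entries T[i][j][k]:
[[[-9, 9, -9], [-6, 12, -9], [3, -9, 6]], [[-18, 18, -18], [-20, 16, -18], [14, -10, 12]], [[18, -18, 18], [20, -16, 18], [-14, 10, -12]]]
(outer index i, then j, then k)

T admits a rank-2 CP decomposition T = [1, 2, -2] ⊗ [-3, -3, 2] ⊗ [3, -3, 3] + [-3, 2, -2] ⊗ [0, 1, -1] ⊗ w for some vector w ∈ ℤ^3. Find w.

w = [-1, -1, 0]

Subtract the known terms from T to get the rank-1 residual R = [-3, 2, -2] ⊗ [0, 1, -1] ⊗ w, so R[i,j,k] = a[i]·b[j]·w[k]. Pick indices with nonzero a[0]·b[1] = (-3)·(1) = -3. Only the fibre through (0,1,·) is needed: R[0,1,:] = T[0,1,:] − Σₗ aₗ[0]bₗ[1]cₗ = [-6, 12, -9] − (1)·(-3)·[3, -3, 3] = [3, 3, 0]. Then w[k] = R[0,1,k] / -3 for each k, giving w = [3, 3, 0] / -3 = [-1, -1, 0].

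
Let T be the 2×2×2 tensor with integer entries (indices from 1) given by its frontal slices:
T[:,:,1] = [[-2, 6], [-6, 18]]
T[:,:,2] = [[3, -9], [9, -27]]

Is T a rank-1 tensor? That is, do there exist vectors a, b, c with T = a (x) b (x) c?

If T = a (x) b (x) c then every fibre of T is a multiple of the corresponding factor, so read the factors off the fibres through the nonzero entry T[1,1,1] = -2.
The mode-1 fibre T[:,1,1] = [-2, -6] gives a = [1, 3] (primitive direction); the mode-2 fibre T[1,:,1] = [-2, 6] gives b = [1, -3]; then c[k] = T[1,1,k] / (a[1]·b[1]) = [-2, 3] / 1 = [-2, 3].
Expanding [1, 3] (x) [1, -3] (x) [-2, 3] reproduces all 8 entries of T, so T = [1, 3] (x) [1, -3] (x) [-2, 3] and rank(T) ≤ 1.
Equivalently every frontal slice T[:,:,k] is c[k] times the rank-1 matrix [1, 3] (x) [1, -3]. So T has rank 1 (it is nonzero).

Yes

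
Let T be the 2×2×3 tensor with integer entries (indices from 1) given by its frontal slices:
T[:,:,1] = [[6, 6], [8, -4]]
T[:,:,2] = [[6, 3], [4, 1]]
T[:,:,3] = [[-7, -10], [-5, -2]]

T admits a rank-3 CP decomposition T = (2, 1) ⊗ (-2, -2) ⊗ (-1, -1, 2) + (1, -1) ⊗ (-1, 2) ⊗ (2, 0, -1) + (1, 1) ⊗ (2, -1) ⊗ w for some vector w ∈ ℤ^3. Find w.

Subtract the known terms from T to get the rank-1 residual R = (1, 1) ⊗ (2, -1) ⊗ w, so R[i,j,k] = a[i]·b[j]·w[k]. Pick indices with nonzero a[1]·b[1] = (1)·(2) = 2. Only the fibre through (1,1,·) is needed: R[1,1,:] = T[1,1,:] − Σₗ aₗ[1]bₗ[1]cₗ = [6, 6, -7] − (2)·(-2)·(-1, -1, 2) − (1)·(-1)·(2, 0, -1) = [4, 2, 0]. Then w[k] = R[1,1,k] / 2 for each k, giving w = [4, 2, 0] / 2 = (2, 1, 0).

w = (2, 1, 0)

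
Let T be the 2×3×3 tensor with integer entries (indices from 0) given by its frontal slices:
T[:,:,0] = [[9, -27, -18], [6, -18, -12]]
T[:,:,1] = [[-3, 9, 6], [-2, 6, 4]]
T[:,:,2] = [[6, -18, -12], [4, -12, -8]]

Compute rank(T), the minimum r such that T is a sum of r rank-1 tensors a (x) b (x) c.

Lower bound: T ≠ 0 (e.g. T[0,0,0] = 9), so rank(T) ≥ 1.
Upper bound: if T = a (x) b (x) c then every fibre of T is a multiple of the corresponding factor, so read the factors off the fibres through the nonzero entry T[0,0,0] = 9.
The mode-1 fibre T[:,0,0] = [9, 6] gives a = [3, 2] (primitive direction); the mode-2 fibre T[0,:,0] = [9, -27, -18] gives b = [1, -3, -2]; then c[k] = T[0,0,k] / (a[0]·b[0]) = [9, -3, 6] / 3 = [3, -1, 2].
Expanding [3, 2] (x) [1, -3, -2] (x) [3, -1, 2] reproduces all 18 entries of T, so T = [3, 2] (x) [1, -3, -2] (x) [3, -1, 2] and rank(T) ≤ 1.
These bounds meet, so rank(T) = 1.

1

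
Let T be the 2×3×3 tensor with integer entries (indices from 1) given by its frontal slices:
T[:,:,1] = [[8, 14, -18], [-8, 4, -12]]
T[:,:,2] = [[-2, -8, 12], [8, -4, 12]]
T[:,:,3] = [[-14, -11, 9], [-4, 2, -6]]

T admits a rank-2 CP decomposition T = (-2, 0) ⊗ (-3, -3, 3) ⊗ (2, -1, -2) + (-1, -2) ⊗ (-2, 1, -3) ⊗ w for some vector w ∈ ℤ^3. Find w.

Subtract the known terms from T to get the rank-1 residual R = (-1, -2) ⊗ (-2, 1, -3) ⊗ w, so R[i,j,k] = a[i]·b[j]·w[k]. Pick indices with nonzero a[1]·b[1] = (-1)·(-2) = 2. Only the fibre through (1,1,·) is needed: R[1,1,:] = T[1,1,:] − Σₗ aₗ[1]bₗ[1]cₗ = [8, -2, -14] − (-2)·(-3)·(2, -1, -2) = [-4, 4, -2]. Then w[k] = R[1,1,k] / 2 for each k, giving w = [-4, 4, -2] / 2 = (-2, 2, -1).

w = (-2, 2, -1)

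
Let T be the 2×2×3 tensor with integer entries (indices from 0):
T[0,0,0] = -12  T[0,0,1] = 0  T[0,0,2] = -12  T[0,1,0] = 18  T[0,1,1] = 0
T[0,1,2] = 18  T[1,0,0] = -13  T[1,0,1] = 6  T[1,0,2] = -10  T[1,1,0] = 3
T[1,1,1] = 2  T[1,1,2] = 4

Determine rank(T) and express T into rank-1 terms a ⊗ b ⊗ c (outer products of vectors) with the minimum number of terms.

rank(T) = 2

Lower bound: the mode-2 unfolding of T (rows indexed by j, columns by (i,k) = (0,0), (0,1), (0,2), (1,0), (1,1), (1,2)) is [[-12, 0, -12, -13, 6, -10], [18, 0, 18, 3, 2, 4]].
There the 2×2 minor on rows j ∈ {0, 1}, columns (i,k) ∈ {(0,0), (1,0)} is det [[-12, -13], [18, 3]] = 198 ≠ 0, so this unfolding has rank ≥ 2; CP rank is at least every unfolding rank, so rank(T) ≥ 2. (Flattening ranks never certify an upper bound on CP rank; for that we must actually write T with 2 rank-1 terms.)
Upper bound — finding two terms. Write S_k = T[:,:,k] for the frontal slices: S₀ = [[-12, 18], [-13, 3]], S₁ = [[0, 0], [6, 2]], S₂ = [[-12, 18], [-10, 4]].
If T = a₁ ⊗ b₁ ⊗ c₁ + a₂ ⊗ b₂ ⊗ c₂ then each S_k = c₁[k]·a₁b₁ᵀ + c₂[k]·a₂b₂ᵀ. S₀ and S₁ are linearly independent, so a₁b₁ᵀ and a₂b₂ᵀ must span the same plane of matrices: they are the rank-1 matrices of the form x·S₀ + y·S₁.
det(x·S₀ + y·S₁) is 198·x² − 132·xy = 66·(3·x − 2·y)(x), vanishing at (x:y) = (2:3) and (0:1).
M₁ = 2·S₀ + 3·S₁ = [[-24, 36], [-8, 12]] = (-4)·(3, 1)(2, -3)ᵀ and M₂ = S₁ = [[0, 0], [6, 2]] = 2·(0, 1)(3, 1)ᵀ, so take a₁ = (3, 1), b₁ = (2, -3), a₂ = (0, 1), b₂ = (3, 1).
Each slice is an integer combination of E₁ = a₁b₁ᵀ and E₂ = a₂b₂ᵀ: S₀ = −2·E₁ − 3·E₂, S₁ = 2·E₂, S₂ = −2·E₁ − 2·E₂; reading off coefficients, c₁ = (-2, 0, -2) and c₂ = (-3, 2, -2).
Hence T = (3, 1) ⊗ (2, -3) ⊗ (-2, 0, -2) + (0, 1) ⊗ (3, 1) ⊗ (-3, 2, -2), so rank(T) ≤ 2.
These bounds meet, so rank(T) = 2.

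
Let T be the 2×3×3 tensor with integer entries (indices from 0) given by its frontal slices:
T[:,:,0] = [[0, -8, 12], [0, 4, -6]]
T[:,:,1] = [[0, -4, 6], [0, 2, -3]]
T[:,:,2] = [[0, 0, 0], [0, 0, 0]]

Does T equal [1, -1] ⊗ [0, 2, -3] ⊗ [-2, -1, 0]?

Reconstruct entry (0,1,0) from the claimed factors: Σₗ aₗ[0]bₗ[1]cₗ[0] = (1)·(2)·(-2) = -4, but T[0,1,0] = -8. The claim is false.

No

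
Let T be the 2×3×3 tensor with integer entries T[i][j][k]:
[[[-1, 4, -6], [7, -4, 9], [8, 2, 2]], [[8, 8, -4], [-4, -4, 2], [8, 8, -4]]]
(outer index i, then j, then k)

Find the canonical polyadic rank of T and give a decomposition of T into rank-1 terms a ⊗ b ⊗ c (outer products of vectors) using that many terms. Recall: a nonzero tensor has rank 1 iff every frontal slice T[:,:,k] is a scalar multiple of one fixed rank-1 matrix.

rank(T) = 3

Lower bound: the mode-2 unfolding of T (rows indexed by j, columns by (i,k) = (0,0), (0,1), (0,2), (1,0), (1,1), (1,2)) is [[-1, 4, -6, 8, 8, -4], [7, -4, 9, -4, -4, 2], [8, 2, 2, 8, 8, -4]].
There the 3×3 minor on rows j ∈ {0, 1, 2}, columns (i,k) ∈ {(0,0), (0,1), (0,2)} is det [[-1, 4, -6], [7, -4, 9], [8, 2, 2]] = -18 ≠ 0, so this unfolding has rank ≥ 3; CP rank is at least every unfolding rank, so rank(T) ≥ 3. (This is only a lower bound: in general the CP rank may exceed every unfolding rank, so we still need to exhibit 3 rank-1 terms summing to T.)
Upper bound: T is a sum of 3 rank-1 terms, T = [1, 0] ⊗ [1, -2, -1] ⊗ [-4, 2, -4] + [1, 0] ⊗ [1, -1, 0] ⊗ [-1, -2, 0] + [1, 2] ⊗ [2, -1, 2] ⊗ [2, 2, -1] (one valid choice — decompositions are not unique — normalised so each a, b is primitive with positive first nonzero entry; check it by expanding all entries), so rank(T) ≤ 3.
These bounds meet, so rank(T) = 3.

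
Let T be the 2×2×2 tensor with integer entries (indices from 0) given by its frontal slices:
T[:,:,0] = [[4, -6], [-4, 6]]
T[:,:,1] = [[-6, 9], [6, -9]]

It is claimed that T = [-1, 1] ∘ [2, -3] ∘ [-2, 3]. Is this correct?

Yes

Reconstruct entrywise from the claimed factors. For example, T[0,1,0] = -6 and Σₗ aₗ[0]bₗ[1]cₗ[0] = (-1)·(-3)·(-2) = -6; checking all 8 entries, every one matches. The claim holds.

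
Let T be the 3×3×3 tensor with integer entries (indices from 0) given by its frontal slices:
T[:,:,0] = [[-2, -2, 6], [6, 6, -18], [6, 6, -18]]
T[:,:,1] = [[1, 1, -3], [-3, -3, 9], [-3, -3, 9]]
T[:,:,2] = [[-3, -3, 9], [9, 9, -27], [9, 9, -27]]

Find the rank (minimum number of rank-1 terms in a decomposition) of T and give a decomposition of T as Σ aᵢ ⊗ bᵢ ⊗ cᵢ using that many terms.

rank(T) = 1

Lower bound: T ≠ 0 (e.g. T[0,0,0] = -2), so rank(T) ≥ 1.
Upper bound: if T = a ⊗ b ⊗ c then every fibre of T is a multiple of the corresponding factor, so read the factors off the fibres through the nonzero entry T[0,0,0] = -2.
The mode-1 fibre T[:,0,0] = [-2, 6, 6] gives a = [1, -3, -3] (primitive direction); the mode-2 fibre T[0,:,0] = [-2, -2, 6] gives b = [1, 1, -3]; then c[k] = T[0,0,k] / (a[0]·b[0]) = [-2, 1, -3] / 1 = [-2, 1, -3].
Expanding [1, -3, -3] ⊗ [1, 1, -3] ⊗ [-2, 1, -3] reproduces all 27 entries of T, so T = [1, -3, -3] ⊗ [1, 1, -3] ⊗ [-2, 1, -3] and rank(T) ≤ 1.
These bounds meet, so rank(T) = 1.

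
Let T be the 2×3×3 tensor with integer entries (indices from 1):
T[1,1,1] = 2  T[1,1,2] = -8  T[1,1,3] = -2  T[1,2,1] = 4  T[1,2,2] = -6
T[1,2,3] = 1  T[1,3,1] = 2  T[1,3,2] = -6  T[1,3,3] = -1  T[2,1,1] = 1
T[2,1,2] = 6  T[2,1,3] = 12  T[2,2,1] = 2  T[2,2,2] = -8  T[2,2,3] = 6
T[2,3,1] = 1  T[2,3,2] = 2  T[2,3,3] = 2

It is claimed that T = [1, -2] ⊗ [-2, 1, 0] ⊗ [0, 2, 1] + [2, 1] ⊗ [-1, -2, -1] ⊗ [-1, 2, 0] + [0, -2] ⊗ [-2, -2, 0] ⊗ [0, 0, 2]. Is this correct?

No

Reconstruct entry (1,3,2) from the claimed factors: Σₗ aₗ[1]bₗ[3]cₗ[2] = (1)·(0)·(2) + (2)·(-1)·(2) + (0)·(0)·(0) = -4, but T[1,3,2] = -6. The claim is false.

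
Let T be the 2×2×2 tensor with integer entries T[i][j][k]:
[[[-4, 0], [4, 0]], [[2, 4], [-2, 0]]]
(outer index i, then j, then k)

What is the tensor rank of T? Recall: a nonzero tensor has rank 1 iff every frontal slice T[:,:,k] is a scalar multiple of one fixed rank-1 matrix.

Lower bound: the mode-2 unfolding of T (rows indexed by j, columns by (i,k) = (0,0), (0,1), (1,0), (1,1)) is [[-4, 0, 2, 4], [4, 0, -2, 0]].
There the 2×2 minor on rows j ∈ {0, 1}, columns (i,k) ∈ {(0,0), (1,1)} is det [[-4, 4], [4, 0]] = -16 ≠ 0, so this unfolding has rank ≥ 2; CP rank is at least every unfolding rank, so rank(T) ≥ 2. (Flattening ranks never certify an upper bound on CP rank; for that we must actually write T with 2 rank-1 terms.)
Upper bound — finding two terms. Write S_k = T[:,:,k] for the frontal slices: S₀ = [[-4, 4], [2, -2]], S₁ = [[0, 0], [4, 0]].
If T = a₁ ∘ b₁ ∘ c₁ + a₂ ∘ b₂ ∘ c₂ then each S_k = c₁[k]·a₁b₁ᵀ + c₂[k]·a₂b₂ᵀ. S₀ and S₁ are linearly independent, so a₁b₁ᵀ and a₂b₂ᵀ must span the same plane of matrices: they are the rank-1 matrices of the form x·S₀ + y·S₁.
det(x·S₀ + y·S₁) is −16·xy = (-16)·(y)(x), vanishing at (x:y) = (1:0) and (0:1).
M₁ = S₀ = [[-4, 4], [2, -2]] = (-2)·[2, -1][1, -1]ᵀ and M₂ = S₁ = [[0, 0], [4, 0]] = 4·[0, 1][1, 0]ᵀ, so take a₁ = [2, -1], b₁ = [1, -1], a₂ = [0, 1], b₂ = [1, 0].
Each slice is an integer combination of E₁ = a₁b₁ᵀ and E₂ = a₂b₂ᵀ: S₀ = −2·E₁, S₁ = 4·E₂; reading off coefficients, c₁ = [-2, 0] and c₂ = [0, 4].
Hence T = [2, -1] ∘ [1, -1] ∘ [-2, 0] + [0, 1] ∘ [1, 0] ∘ [0, 4], so rank(T) ≤ 2.
These bounds meet, so rank(T) = 2.
Check entry T[0,0,0] = -4: (2)·(1)·(-2) + (0)·(1)·(0) = -4.

2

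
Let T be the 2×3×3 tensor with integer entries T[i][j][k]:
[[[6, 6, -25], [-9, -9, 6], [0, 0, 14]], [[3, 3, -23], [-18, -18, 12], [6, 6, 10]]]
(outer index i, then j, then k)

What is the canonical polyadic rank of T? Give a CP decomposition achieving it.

rank(T) = 2

Lower bound: the mode-3 unfolding of T (rows indexed by k, columns by (i,j) = (0,0), (0,1), (0,2), (1,0), (1,1), (1,2)) is [[6, -9, 0, 3, -18, 6], [6, -9, 0, 3, -18, 6], [-25, 6, 14, -23, 12, 10]].
There the 2×2 minor on rows k ∈ {0, 2}, columns (i,j) ∈ {(0,0), (0,1)} is det [[6, -9], [-25, 6]] = -189 ≠ 0, so this unfolding has rank ≥ 2; CP rank is at least every unfolding rank, so rank(T) ≥ 2. (This is only a lower bound: in general the CP rank may exceed every unfolding rank, so we still need to exhibit 2 rank-1 terms summing to T.)
Upper bound — finding two terms. Write S_k = T[:,:,k] for the frontal slices: S₀ = [[6, -9, 0], [3, -18, 6]], S₁ = [[6, -9, 0], [3, -18, 6]], S₂ = [[-25, 6, 14], [-23, 12, 10]].
If T = a₁ ⊗ b₁ ⊗ c₁ + a₂ ⊗ b₂ ⊗ c₂ then each S_k = c₁[k]·a₁b₁ᵀ + c₂[k]·a₂b₂ᵀ. S₀ and S₂ are linearly independent, so a₁b₁ᵀ and a₂b₂ᵀ must span the same plane of matrices: they are the rank-1 matrices of the form x·S₀ + y·S₂.
The 2×2 minor of x·S₀ + y·S₂ on rows {0,1}, columns {0,1} is −81·x² + 297·xy − 162·y² = (-27)·(x − 3·y)(3·x − 2·y), vanishing at (x:y) = (3:1) and (2:3).
M₁ = 3·S₀ + S₂ = [[-7, -21, 14], [-14, -42, 28]] = (-7)·(1, 2)(1, 3, -2)ᵀ and M₂ = 2·S₀ + 3·S₂ = [[-63, 0, 42], [-63, 0, 42]] = (-21)·(1, 1)(3, 0, -2)ᵀ, so take a₁ = (1, 2), b₁ = (1, 3, -2), a₂ = (1, 1), b₂ = (3, 0, -2).
Each slice is an integer combination of E₁ = a₁b₁ᵀ and E₂ = a₂b₂ᵀ: S₀ = −3·E₁ + 3·E₂, S₁ = −3·E₁ + 3·E₂, S₂ = 2·E₁ − 9·E₂; reading off coefficients, c₁ = (-3, -3, 2) and c₂ = (3, 3, -9).
Hence T = (1, 2) ⊗ (1, 3, -2) ⊗ (-3, -3, 2) + (1, 1) ⊗ (3, 0, -2) ⊗ (3, 3, -9), so rank(T) ≤ 2.
These bounds meet, so rank(T) = 2.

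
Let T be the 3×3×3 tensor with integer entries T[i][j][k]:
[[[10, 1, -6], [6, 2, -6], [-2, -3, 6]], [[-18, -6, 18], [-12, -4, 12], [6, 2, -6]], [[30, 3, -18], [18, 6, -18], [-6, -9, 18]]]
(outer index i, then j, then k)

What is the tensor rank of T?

Lower bound: the mode-1 unfolding of T (rows indexed by i, columns by (j,k) = (0,0), (0,1), (0,2), (1,0), (1,1), (1,2), (2,0), (2,1), (2,2)) is [[10, 1, -6, 6, 2, -6, -2, -3, 6], [-18, -6, 18, -12, -4, 12, 6, 2, -6], [30, 3, -18, 18, 6, -18, -6, -9, 18]].
There the 2×2 minor on rows i ∈ {0, 1}, columns (j,k) ∈ {(0,0), (0,1)} is det [[10, 1], [-18, -6]] = -42 ≠ 0, so this unfolding has rank ≥ 2; CP rank is at least every unfolding rank, so rank(T) ≥ 2. (Flattening ranks never certify an upper bound on CP rank; for that we must actually write T with 2 rank-1 terms.)
Upper bound — finding two terms. Write S_k = T[:,:,k] for the frontal slices: S₀ = [[10, 6, -2], [-18, -12, 6], [30, 18, -6]], S₁ = [[1, 2, -3], [-6, -4, 2], [3, 6, -9]], S₂ = [[-6, -6, 6], [18, 12, -6], [-18, -18, 18]].
If T = a₁ (x) b₁ (x) c₁ + a₂ (x) b₂ (x) c₂ then each S_k = c₁[k]·a₁b₁ᵀ + c₂[k]·a₂b₂ᵀ. S₀ and S₁ are linearly independent, so a₁b₁ᵀ and a₂b₂ᵀ must span the same plane of matrices: they are the rank-1 matrices of the form x·S₀ + y·S₁.
The 2×2 minor of x·S₀ + y·S₁ on rows {0,1}, columns {0,1} is −12·x² + 20·xy + 8·y² = (-4)·(x − 2·y)(3·x + y), vanishing at (x:y) = (2:1) and (1:-3).
M₁ = 2·S₀ + S₁ = [[21, 14, -7], [-42, -28, 14], [63, 42, -21]] = 7·[1, -2, 3][3, 2, -1]ᵀ and M₂ = S₀ − 3·S₁ = [[7, 0, 7], [0, 0, 0], [21, 0, 21]] = 7·[1, 0, 3][1, 0, 1]ᵀ, so take a₁ = [1, -2, 3], b₁ = [3, 2, -1], a₂ = [1, 0, 3], b₂ = [1, 0, 1].
Each slice is an integer combination of E₁ = a₁b₁ᵀ and E₂ = a₂b₂ᵀ: S₀ = 3·E₁ + E₂, S₁ = E₁ − 2·E₂, S₂ = −3·E₁ + 3·E₂; reading off coefficients, c₁ = [3, 1, -3] and c₂ = [1, -2, 3].
Hence T = [1, -2, 3] (x) [3, 2, -1] (x) [3, 1, -3] + [1, 0, 3] (x) [1, 0, 1] (x) [1, -2, 3], so rank(T) ≤ 2.
These bounds meet, so rank(T) = 2.
Check entry T[2,2,1] = -9: (3)·(-1)·(1) + (3)·(1)·(-2) = -9.

2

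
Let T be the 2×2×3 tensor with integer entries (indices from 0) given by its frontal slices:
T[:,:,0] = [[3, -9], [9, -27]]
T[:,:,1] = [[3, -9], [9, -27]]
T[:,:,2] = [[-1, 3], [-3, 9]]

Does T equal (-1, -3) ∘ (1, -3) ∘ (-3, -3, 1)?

Reconstruct entrywise from the claimed factors. For example, T[0,0,2] = -1 and Σₗ aₗ[0]bₗ[0]cₗ[2] = (-1)·(1)·(1) = -1; checking all 12 entries, every one matches. The claim holds.

Yes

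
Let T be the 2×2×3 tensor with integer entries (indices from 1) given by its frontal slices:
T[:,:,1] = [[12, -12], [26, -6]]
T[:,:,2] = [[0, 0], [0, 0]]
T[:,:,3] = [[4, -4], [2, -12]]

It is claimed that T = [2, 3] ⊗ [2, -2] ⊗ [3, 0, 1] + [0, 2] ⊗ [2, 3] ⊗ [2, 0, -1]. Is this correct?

Yes

Reconstruct entrywise from the claimed factors. For example, T[2,1,3] = 2 and Σₗ aₗ[2]bₗ[1]cₗ[3] = (3)·(2)·(1) + (2)·(2)·(-1) = 2; checking all 12 entries, every one matches. The claim holds.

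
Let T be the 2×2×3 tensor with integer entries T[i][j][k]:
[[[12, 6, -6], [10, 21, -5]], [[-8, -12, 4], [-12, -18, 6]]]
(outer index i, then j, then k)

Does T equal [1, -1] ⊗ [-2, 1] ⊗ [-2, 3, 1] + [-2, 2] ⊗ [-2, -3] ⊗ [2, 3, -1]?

Reconstruct entry (1,0,0) from the claimed factors: Σₗ aₗ[1]bₗ[0]cₗ[0] = (-1)·(-2)·(-2) + (2)·(-2)·(2) = -12, but T[1,0,0] = -8. The claim is false.

No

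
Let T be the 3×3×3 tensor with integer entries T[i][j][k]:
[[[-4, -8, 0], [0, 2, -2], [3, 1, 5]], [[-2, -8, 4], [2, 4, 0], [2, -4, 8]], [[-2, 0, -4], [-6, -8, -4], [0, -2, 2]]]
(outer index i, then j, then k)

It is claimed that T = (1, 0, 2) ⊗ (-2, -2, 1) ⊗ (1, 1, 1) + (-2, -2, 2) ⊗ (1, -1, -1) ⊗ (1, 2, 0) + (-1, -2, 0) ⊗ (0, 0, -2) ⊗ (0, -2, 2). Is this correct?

Reconstruct entry (0,0,1) from the claimed factors: Σₗ aₗ[0]bₗ[0]cₗ[1] = (1)·(-2)·(1) + (-2)·(1)·(2) + (-1)·(0)·(-2) = -6, but T[0,0,1] = -8. The claim is false.

No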